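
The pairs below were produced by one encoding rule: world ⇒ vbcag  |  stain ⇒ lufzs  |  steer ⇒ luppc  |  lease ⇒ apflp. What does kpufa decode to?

w(22)→v(21) and o(14)→b(1) fit y≡9x+5 (mod 26); the inverse of 9 mod 26 is 3. Treating letters as 0–25, the rule is x ↦ 9x + 5 (mod 26).
Reversing it on kpufa: k(10)→3·(10−5)≡15=p; p(15)→3·(15−5)≡4=e; u(20)→3·(20−5)≡19=t; f(5)→3·(5−5)≡0=a; a(0)→3·(0−5)≡11=l (all mod 26).

petal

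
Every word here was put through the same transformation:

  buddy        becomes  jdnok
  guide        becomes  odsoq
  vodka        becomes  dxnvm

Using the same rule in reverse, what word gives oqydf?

In buddy: b→j is +8, u→d is +9, d→n is +10, d→o is +11 — the shift increases by 1 each position. Letter i (0-indexed) is shifted by i+8, so successive shifts are 8, 9, 10, ….
Decoding oqydf: o−8=g, q−9=h, y−10=o, d−11=s, f−12=t.

ghost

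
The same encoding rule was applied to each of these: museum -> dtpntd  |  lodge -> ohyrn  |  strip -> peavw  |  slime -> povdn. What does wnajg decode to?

m(12)→d(3) and u(20)→t(19) fit y≡15x+5 (mod 26); the inverse of 15 mod 26 is 7. Treating letters as 0–25, the rule is x ↦ 15x + 5 (mod 26).
Decoding wnajg: w(22)→7·(22−5)≡15=p; n(13)→7·(13−5)≡4=e; a(0)→7·(0−5)≡17=r; j(9)→7·(9−5)≡2=c; g(6)→7·(6−5)≡7=h (all mod 26).

perch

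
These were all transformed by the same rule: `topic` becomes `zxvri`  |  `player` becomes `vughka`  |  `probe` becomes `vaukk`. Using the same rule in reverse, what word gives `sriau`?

A repeating key of period 2 is used — shifts +6, +9 over and over.
Reversing it on sriau: s−6=m, r−9=i, i−6=c, a−9=r, u−6=o.

micro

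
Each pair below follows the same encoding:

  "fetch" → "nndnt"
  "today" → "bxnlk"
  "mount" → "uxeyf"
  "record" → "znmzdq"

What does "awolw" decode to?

sneak

In fetch: f→n is +8, e→n is +9, t→d is +10, c→n is +11 — the shift increases by 1 each position. Each letter shifts forward by (position + 8), i.e. 8, 9, 10, … — the shift grows by one for each successive letter.
Decoding awolw: a−8=s, w−9=n, o−10=e, l−11=a, w−12=k.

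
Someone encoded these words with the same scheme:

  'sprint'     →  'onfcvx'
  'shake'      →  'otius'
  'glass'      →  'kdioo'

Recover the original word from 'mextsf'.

s(18)→o(14) and p(15)→n(13) fit y≡9x+8 (mod 26); the inverse of 9 mod 26 is 3. Each letter's alphabet position (a=0..z=25) is mapped through 9·x+8 mod 26 — an affine cipher.
Reversing it on mextsf: m(12)→3·(12−8)≡12=m; e(4)→3·(4−8)≡14=o; x(23)→3·(23−8)≡19=t; t(19)→3·(19−8)≡7=h; s(18)→3·(18−8)≡4=e; f(5)→3·(5−8)≡17=r (all mod 26).

mother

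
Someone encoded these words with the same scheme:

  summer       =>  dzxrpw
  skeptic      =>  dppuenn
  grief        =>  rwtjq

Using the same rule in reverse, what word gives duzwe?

Shifts by position in summer: pos 0: s→d (+11), pos 1: u→z (+5), pos 2: m→x (+11), pos 3: m→r (+5) — repeating every 2. The shifts repeat in a cycle of length 2: positions 0,1,… shift by +11, +5, then the pattern repeats.
Decoding duzwe: d−11=s, u−5=p, z−11=o, w−5=r, e−11=t.

sport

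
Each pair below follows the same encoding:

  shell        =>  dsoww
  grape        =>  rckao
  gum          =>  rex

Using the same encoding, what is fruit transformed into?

qcese

The shift depends on letter class: consonant s→d is +11, but vowel e→o is +10. Vowels shift forward by 10 and consonants shift forward by 11.
Applying it to fruit: f(cons)+11=q, r(cons)+11=c, u(vowel)+10=e, i(vowel)+10=s, t(cons)+11=e.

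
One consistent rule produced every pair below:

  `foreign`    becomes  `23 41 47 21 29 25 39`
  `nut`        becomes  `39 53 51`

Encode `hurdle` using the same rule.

f(#6)→23 and o(#15)→41: differences scale by 2, so n = 2·pos + 11. Each letter becomes 2×(its alphabet position, a=1..z=26) + 11.
For hurdle: h=8→27, u=21→53, r=18→47, d=4→19, l=12→35, e=5→21.

27 53 47 19 35 21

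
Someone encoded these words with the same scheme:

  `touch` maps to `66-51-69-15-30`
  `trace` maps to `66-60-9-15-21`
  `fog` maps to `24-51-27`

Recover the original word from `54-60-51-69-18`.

proud

t(#20)→66 and o(#15)→51: differences scale by 3, so n = 3·pos + 6. The formula is n = 3×(alphabet index, a=1) + 6.
Undoing it on 54-60-51-69-18: 54→(54−6)÷3=16=p, 60→(60−6)÷3=18=r, 51→(51−6)÷3=15=o, 69→(69−6)÷3=21=u, 18→(18−6)÷3=4=d.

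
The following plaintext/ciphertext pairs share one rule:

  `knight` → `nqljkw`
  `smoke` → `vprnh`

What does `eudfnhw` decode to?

bracket

It's a constant shift of +3 (ROT3).
Reversing it on eudfnhw: e−3=b, u−3=r, d−3=a, f−3=c, n−3=k, h−3=e, w−3=t.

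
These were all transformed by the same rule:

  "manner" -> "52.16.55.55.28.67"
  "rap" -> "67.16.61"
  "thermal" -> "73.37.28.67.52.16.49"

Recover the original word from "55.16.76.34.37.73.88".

naughty

The formula is n = 3×(alphabet index, a=1) + 13.
Decoding 55.16.76.34.37.73.88: 55→(55−13)÷3=14=n, 16→(16−13)÷3=1=a, 76→(76−13)÷3=21=u, 34→(34−13)÷3=7=g, 37→(37−13)÷3=8=h, 73→(73−13)÷3=20=t, 88→(88−13)÷3=25=y.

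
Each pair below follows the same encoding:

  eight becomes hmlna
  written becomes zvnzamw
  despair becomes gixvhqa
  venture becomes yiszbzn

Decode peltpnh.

In eight: e→h is +3, i→m is +4, g→l is +5, h→n is +6 — the shift increases by 1 each position. Letter i (0-indexed) is shifted by i+3, so successive shifts are 3, 4, 5, ….
Decoding peltpnh: p−3=m, e−4=a, l−5=g, t−6=n, p−7=i, n−8=f, h−9=y.

magnify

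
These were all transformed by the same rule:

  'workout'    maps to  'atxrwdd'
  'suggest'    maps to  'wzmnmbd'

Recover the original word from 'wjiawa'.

sector

Each letter shifts forward by (position + 4), i.e. 4, 5, 6, … — the shift grows by one for each successive letter.
Decoding wjiawa: w−4=s, j−5=e, i−6=c, a−7=t, w−8=o, a−9=r.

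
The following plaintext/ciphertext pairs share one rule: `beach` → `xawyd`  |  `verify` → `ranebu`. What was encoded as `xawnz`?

Each letter is shifted forward by 22 in the alphabet (a Caesar shift of +22).
Decoding xawnz: x−22=b, a−22=e, w−22=a, n−22=r, z−22=d.

beard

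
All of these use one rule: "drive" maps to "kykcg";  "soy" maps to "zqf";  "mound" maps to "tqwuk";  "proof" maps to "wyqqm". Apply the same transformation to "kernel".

The rule splits by letter class: vowels +2, consonants +7.
For kernel: k(cons)+7=r, e(vowel)+2=g, r(cons)+7=y, n(cons)+7=u, e(vowel)+2=g, l(cons)+7=s.

rgyugs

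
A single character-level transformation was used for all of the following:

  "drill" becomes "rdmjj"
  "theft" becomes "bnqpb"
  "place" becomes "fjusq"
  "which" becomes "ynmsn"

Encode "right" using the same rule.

d(3)→r(17) and r(17)→d(3) fit y≡25x+20 (mod 26); the inverse of 25 mod 26 is 25. Treating letters as 0–25, the rule is x ↦ 25x + 20 (mod 26).
On right: r(17)→25·17+20≡3=d; i(8)→25·8+20≡12=m; g(6)→25·6+20≡14=o; h(7)→25·7+20≡13=n; t(19)→25·19+20≡1=b (all mod 26).

dmonb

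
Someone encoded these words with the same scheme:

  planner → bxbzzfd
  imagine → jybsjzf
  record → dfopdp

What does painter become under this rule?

The shift depends on letter class: consonant p→b is +12, but vowel a→b is +1. Two shifts are in play — +1 for a/e/i/o/u, +12 for every other letter.
On painter: p(cons)+12=b, a(vowel)+1=b, i(vowel)+1=j, n(cons)+12=z, t(cons)+12=f, e(vowel)+1=f, r(cons)+12=d.

bbjzffd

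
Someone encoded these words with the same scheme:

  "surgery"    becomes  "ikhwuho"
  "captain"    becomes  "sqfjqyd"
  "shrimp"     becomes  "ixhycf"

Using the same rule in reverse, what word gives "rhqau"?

brake

Compare letters: s→i is +16, u→k is +16, r→h is +16 — a constant shift. This is a Caesar cipher with shift 16.
Decoding rhqau: r−16=b, h−16=r, q−16=a, a−16=k, u−16=e.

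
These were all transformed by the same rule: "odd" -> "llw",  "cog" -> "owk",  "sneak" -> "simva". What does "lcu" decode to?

The output letters match the input read backwards, each shifted +8: odd reversed is ddo. Read the word backwards and shift each letter +8.
Reversing it on lcu: shift back: l−8=d, c−8=u, u−8=m → dum; then reverse → mud.

mud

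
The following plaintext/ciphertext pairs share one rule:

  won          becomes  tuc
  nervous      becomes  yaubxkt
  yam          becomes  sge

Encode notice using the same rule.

kiozut

The output letters match the input read backwards, each shifted +6: won reversed is now. Two steps: reverse the string, then apply a Caesar shift of +6.
Applying it to notice: reverse → eciton; then shift: e+6=k, c+6=i, i+6=o, t+6=z, o+6=u, n+6=t.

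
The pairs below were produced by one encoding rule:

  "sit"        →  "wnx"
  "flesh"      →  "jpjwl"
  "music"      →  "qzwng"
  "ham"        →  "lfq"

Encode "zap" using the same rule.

The shift depends on letter class: consonant s→w is +4, but vowel i→n is +5. Two shifts are in play — +5 for a/e/i/o/u, +4 for every other letter.
For zap: z(cons)+4=d, a(vowel)+5=f, p(cons)+4=t.

dft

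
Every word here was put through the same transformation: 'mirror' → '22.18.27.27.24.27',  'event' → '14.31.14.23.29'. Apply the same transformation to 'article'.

m is letter #13 and maps to 22: an offset of 9. Each letter is replaced by its alphabet position (a=1..z=26) + 9.
Applying it to article: a=1→10, r=18→27, t=20→29, i=9→18, c=3→12, l=12→21, e=5→14.

10.27.29.18.12.21.14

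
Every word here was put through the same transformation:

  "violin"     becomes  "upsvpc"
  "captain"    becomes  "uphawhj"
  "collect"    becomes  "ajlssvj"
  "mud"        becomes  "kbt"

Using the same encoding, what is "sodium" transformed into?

tbpkvz

Two steps: reverse the string, then apply a Caesar shift of +7.
For sodium: reverse → muidos; then shift: m+7=t, u+7=b, i+7=p, d+7=k, o+7=v, s+7=z.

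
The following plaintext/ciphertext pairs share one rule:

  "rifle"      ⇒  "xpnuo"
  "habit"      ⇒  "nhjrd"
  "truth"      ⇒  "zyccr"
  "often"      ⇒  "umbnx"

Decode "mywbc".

In rifle: r→x is +6, i→p is +7, f→n is +8, l→u is +9 — the shift increases by 1 each position. Each letter shifts forward by (position + 6), i.e. 6, 7, 8, … — the shift grows by one for each successive letter.
Decoding mywbc: m−6=g, y−7=r, w−8=o, b−9=s, c−10=s.

gross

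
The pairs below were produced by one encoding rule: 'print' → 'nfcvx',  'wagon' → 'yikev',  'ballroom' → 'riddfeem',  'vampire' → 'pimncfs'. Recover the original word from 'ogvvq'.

sunny

This is an affine cipher: with a=0,…,z=25, each position x becomes (9x+8) mod 26.
Undoing it on ogvvq: o(14)→3·(14−8)≡18=s; g(6)→3·(6−8)≡20=u; v(21)→3·(21−8)≡13=n; v(21)→3·(21−8)≡13=n; q(16)→3·(16−8)≡24=y (all mod 26).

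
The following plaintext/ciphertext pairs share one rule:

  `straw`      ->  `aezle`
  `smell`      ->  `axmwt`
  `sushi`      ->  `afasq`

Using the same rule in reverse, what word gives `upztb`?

The shifts repeat in a cycle of length 2: positions 0,1,… shift by +8, +11, then the pattern repeats.
Decoding upztb: u−8=m, p−11=e, z−8=r, t−11=i, b−8=t.

merit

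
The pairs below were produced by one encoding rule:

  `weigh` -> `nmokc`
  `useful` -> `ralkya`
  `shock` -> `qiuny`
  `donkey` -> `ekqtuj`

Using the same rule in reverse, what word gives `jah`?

The output letters match the input read backwards, each shifted +6: weigh reversed is hgiew. Read the word backwards and shift each letter +6.
Undoing it on jah: shift back: j−6=d, a−6=u, h−6=b → dub; then reverse → bud.

bud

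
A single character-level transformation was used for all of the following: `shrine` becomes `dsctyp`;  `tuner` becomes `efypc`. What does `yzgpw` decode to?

novel

Compare letters: s→d is +11, h→s is +11, r→c is +11 — a constant shift. Each letter is shifted forward by 11 in the alphabet (a Caesar shift of +11).
Decoding yzgpw: y−11=n, z−11=o, g−11=v, p−11=e, w−11=l.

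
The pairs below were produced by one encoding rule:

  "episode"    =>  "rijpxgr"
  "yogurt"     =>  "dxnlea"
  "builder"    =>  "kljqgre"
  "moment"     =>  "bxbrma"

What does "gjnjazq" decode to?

digital

e(4)→r(17) and p(15)→i(8) fit y≡11x+25 (mod 26); the inverse of 11 mod 26 is 19. Each letter's alphabet position (a=0..z=25) is mapped through 11·x+25 mod 26 — an affine cipher.
Undoing it on gjnjazq: g(6)→19·(6−25)≡3=d; j(9)→19·(9−25)≡8=i; n(13)→19·(13−25)≡6=g; j(9)→19·(9−25)≡8=i; a(0)→19·(0−25)≡19=t; z(25)→19·(25−25)≡0=a; q(16)→19·(16−25)≡11=l (all mod 26).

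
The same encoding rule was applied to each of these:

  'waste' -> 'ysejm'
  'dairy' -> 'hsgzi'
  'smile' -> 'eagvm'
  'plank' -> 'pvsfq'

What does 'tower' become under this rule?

w(22)→y(24) and a(0)→s(18) fit y≡5x+18 (mod 26); the inverse of 5 mod 26 is 21. Each letter's alphabet position (a=0..z=25) is mapped through 5·x+18 mod 26 — an affine cipher.
For tower: t(19)→5·19+18≡9=j; o(14)→5·14+18≡10=k; w(22)→5·22+18≡24=y; e(4)→5·4+18≡12=m; r(17)→5·17+18≡25=z (all mod 26).

jkymz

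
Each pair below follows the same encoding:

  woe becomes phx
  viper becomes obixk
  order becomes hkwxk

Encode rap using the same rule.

Compare letters: w→p is +19, o→h is +19, e→x is +19 — a constant shift. This is a Caesar cipher with shift 19.
For rap: r+19=k, a+19=t, p+19=i.

kti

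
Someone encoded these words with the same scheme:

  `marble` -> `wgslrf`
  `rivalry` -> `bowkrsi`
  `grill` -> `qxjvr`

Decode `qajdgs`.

guitar

Shifts by position in marble: pos 0: m→w (+10), pos 1: a→g (+6), pos 2: r→s (+1), pos 3: b→l (+10), pos 4: l→r (+6), pos 5: e→f (+1) — repeating every 3. A repeating key of period 3 is used — shifts +10, +6, +1 over and over.
Undoing it on qajdgs: q−10=g, a−6=u, j−1=i, d−10=t, g−6=a, s−1=r.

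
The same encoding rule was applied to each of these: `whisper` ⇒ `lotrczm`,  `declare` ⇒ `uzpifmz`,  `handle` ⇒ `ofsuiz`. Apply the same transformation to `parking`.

cfmdtsj

w(22)→l(11) and h(7)→o(14) fit y≡5x+5 (mod 26); the inverse of 5 mod 26 is 21. Each letter's alphabet position (a=0..z=25) is mapped through 5·x+5 mod 26 — an affine cipher.
Applying it to parking: p(15)→5·15+5≡2=c; a(0)→5·0+5≡5=f; r(17)→5·17+5≡12=m; k(10)→5·10+5≡3=d; i(8)→5·8+5≡19=t; n(13)→5·13+5≡18=s; g(6)→5·6+5≡9=j (all mod 26).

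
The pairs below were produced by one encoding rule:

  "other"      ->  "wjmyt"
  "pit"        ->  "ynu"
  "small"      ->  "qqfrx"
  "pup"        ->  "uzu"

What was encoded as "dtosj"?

enjoy

The output letters match the input read backwards, each shifted +5: other reversed is rehto. Two steps: reverse the string, then apply a Caesar shift of +5.
Reversing it on dtosj: shift back: d−5=y, t−5=o, o−5=j, s−5=n, j−5=e → yojne; then reverse → enjoy.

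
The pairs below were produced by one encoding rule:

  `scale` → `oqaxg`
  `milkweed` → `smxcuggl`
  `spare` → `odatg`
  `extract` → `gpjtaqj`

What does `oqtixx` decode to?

s(18)→o(14) and c(2)→q(16) fit y≡21x+0 (mod 26); the inverse of 21 mod 26 is 5. This is an affine cipher: with a=0,…,z=25, each position x becomes (21x+0) mod 26.
Decoding oqtixx: o(14)→5·(14−0)≡18=s; q(16)→5·(16−0)≡2=c; t(19)→5·(19−0)≡17=r; i(8)→5·(8−0)≡14=o; x(23)→5·(23−0)≡11=l; x(23)→5·(23−0)≡11=l (all mod 26).

scroll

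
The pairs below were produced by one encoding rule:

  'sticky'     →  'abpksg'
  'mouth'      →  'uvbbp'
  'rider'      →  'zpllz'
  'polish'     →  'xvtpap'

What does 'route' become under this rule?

zvbbl

The shift depends on letter class: consonant s→a is +8, but vowel i→p is +7. Vowels shift forward by 7 and consonants shift forward by 8.
Applying it to route: r(cons)+8=z, o(vowel)+7=v, u(vowel)+7=b, t(cons)+8=b, e(vowel)+7=l.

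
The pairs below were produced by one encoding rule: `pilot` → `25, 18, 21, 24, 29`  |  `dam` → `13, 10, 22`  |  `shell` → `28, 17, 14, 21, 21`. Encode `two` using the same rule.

The number is (letter's place in the alphabet, a=1) + 9.
For two: t=20→29, w=23→32, o=15→24.

29, 32, 24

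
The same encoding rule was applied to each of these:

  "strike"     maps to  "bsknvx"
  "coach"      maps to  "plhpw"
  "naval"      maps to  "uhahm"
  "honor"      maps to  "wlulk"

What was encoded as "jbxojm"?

useful

s(18)→b(1) and t(19)→s(18) fit y≡17x+7 (mod 26); the inverse of 17 mod 26 is 23. This is an affine cipher: with a=0,…,z=25, each position x becomes (17x+7) mod 26.
Decoding jbxojm: j(9)→23·(9−7)≡20=u; b(1)→23·(1−7)≡18=s; x(23)→23·(23−7)≡4=e; o(14)→23·(14−7)≡5=f; j(9)→23·(9−7)≡20=u; m(12)→23·(12−7)≡11=l (all mod 26).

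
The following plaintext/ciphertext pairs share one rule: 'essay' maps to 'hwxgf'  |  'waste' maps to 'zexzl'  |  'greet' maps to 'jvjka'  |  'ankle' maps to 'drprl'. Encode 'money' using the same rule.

In essay: e→h is +3, s→w is +4, s→x is +5, a→g is +6 — the shift increases by 1 each position. Letter i (0-indexed) is shifted by i+3, so successive shifts are 3, 4, 5, ….
For money: m+3=p, o+4=s, n+5=s, e+6=k, y+7=f.

psskf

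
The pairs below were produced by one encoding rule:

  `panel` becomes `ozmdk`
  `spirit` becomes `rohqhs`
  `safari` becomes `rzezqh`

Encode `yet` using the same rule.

This is a Caesar cipher with shift 25.
For yet: y+25=x, e+25=d, t+25=s.

xds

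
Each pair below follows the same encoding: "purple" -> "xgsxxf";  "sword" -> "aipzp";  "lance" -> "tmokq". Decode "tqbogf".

league

Shifts by position in purple: pos 0: p→x (+8), pos 1: u→g (+12), pos 2: r→s (+1), pos 3: p→x (+8), pos 4: l→x (+12), pos 5: e→f (+1) — repeating every 3. The shifts repeat in a cycle of length 3: positions 0,1,… shift by +8, +12, +1, then the pattern repeats.
Undoing it on tqbogf: t−8=l, q−12=e, b−1=a, o−8=g, g−12=u, f−1=e.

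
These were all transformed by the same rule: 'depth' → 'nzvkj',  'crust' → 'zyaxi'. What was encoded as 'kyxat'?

Two steps: reverse the string, then apply a Caesar shift of +6.
Undoing it on kyxat: shift back: k−6=e, y−6=s, x−6=r, a−6=u, t−6=n → esrun; then reverse → nurse.

nurse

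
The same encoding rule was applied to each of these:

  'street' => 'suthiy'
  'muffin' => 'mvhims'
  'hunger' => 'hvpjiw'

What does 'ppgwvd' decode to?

In street: s→s is +0, t→u is +1, r→t is +2, e→h is +3 — the shift increases by 1 each position. The shift increases by 1 at each position, starting from +0: 0, 1, 2, ….
Reversing it on ppgwvd: p−0=p, p−1=o, g−2=e, w−3=t, v−4=r, d−5=y.

poetry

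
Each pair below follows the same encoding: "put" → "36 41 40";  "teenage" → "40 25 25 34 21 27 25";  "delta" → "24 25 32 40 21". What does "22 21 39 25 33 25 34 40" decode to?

basement

The number is (letter's place in the alphabet, a=1) + 20.
Decoding 22 21 39 25 33 25 34 40: 22→(22−20)÷1=2=b, 21→(21−20)÷1=1=a, 39→(39−20)÷1=19=s, 25→(25−20)÷1=5=e, 33→(33−20)÷1=13=m, 25→(25−20)÷1=5=e, 34→(34−20)÷1=14=n, 40→(40−20)÷1=20=t.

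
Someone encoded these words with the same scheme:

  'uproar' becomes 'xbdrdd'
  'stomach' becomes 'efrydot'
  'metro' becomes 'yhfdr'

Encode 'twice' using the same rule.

The shift depends on letter class: consonant p→b is +12, but vowel u→x is +3. Vowels shift forward by 3 and consonants shift forward by 12.
Applying it to twice: t(cons)+12=f, w(cons)+12=i, i(vowel)+3=l, c(cons)+12=o, e(vowel)+3=h.

filoh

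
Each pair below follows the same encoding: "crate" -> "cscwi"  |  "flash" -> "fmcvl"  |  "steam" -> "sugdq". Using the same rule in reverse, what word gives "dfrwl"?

depth

In crate: c→c is +0, r→s is +1, a→c is +2, t→w is +3 — the shift increases by 1 each position. The shift increases by 1 at each position, starting from +0: 0, 1, 2, ….
Undoing it on dfrwl: d−0=d, f−1=e, r−2=p, w−3=t, l−4=h.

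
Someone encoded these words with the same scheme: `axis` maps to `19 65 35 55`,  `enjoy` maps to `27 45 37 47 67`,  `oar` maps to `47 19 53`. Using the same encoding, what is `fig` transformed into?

a(#1)→19 and x(#24)→65: differences scale by 2, so n = 2·pos + 17. With a=1..z=26, the number is 2·pos + 17.
Applying it to fig: f=6→29, i=9→35, g=7→31.

29 35 31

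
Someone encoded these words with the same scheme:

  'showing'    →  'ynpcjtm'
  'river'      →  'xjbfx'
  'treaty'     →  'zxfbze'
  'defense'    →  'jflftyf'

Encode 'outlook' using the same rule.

pvzrppq

The shift depends on letter class: consonant s→y is +6, but vowel o→p is +1. Two shifts are in play — +1 for a/e/i/o/u, +6 for every other letter.
On outlook: o(vowel)+1=p, u(vowel)+1=v, t(cons)+6=z, l(cons)+6=r, o(vowel)+1=p, o(vowel)+1=p, k(cons)+6=q.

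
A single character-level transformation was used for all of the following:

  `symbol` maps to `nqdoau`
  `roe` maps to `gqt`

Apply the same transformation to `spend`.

The output letters match the input read backwards, each shifted +2: symbol reversed is lobmys. Two steps: reverse the string, then apply a Caesar shift of +2.
Applying it to spend: reverse → dneps; then shift: d+2=f, n+2=p, e+2=g, p+2=r, s+2=u.

fpgru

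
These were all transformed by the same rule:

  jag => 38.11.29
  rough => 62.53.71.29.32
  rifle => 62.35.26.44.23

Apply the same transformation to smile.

65.47.35.44.23

Each letter becomes 3×(its alphabet position, a=1..z=26) + 8.
Applying it to smile: s=19→65, m=13→47, i=9→35, l=12→44, e=5→23.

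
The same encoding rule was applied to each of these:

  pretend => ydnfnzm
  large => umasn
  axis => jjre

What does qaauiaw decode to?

horizon

Shifts by position in pretend: pos 0: p→y (+9), pos 1: r→d (+12), pos 2: e→n (+9), pos 3: t→f (+12) — repeating every 2. The shifts repeat in a cycle of length 2: positions 0,1,… shift by +9, +12, then the pattern repeats.
Decoding qaauiaw: q−9=h, a−12=o, a−9=r, u−12=i, i−9=z, a−12=o, w−9=n.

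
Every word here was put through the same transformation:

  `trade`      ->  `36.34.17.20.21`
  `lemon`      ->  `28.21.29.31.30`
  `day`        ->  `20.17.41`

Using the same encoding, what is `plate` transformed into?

32.28.17.36.21

t is letter #20 and maps to 36: an offset of 16. Letters become their 1-based position plus 16 (so a→17, b→18, …).
Applying it to plate: p=16→32, l=12→28, a=1→17, t=20→36, e=5→21.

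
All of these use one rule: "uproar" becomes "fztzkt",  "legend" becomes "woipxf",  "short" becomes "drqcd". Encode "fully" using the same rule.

qenwi

Shifts by position in uproar: pos 0: u→f (+11), pos 1: p→z (+10), pos 2: r→t (+2), pos 3: o→z (+11), pos 4: a→k (+10), pos 5: r→t (+2) — repeating every 3. It's a Vigenère-style cipher with numeric key [11,10,2]: position i shifts by key[i mod 3].
Applying it to fully: f+11=q, u+10=e, l+2=n, l+11=w, y+10=i.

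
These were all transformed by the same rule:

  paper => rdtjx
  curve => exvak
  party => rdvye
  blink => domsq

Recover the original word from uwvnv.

strip

In paper: p→r is +2, a→d is +3, p→t is +4, e→j is +5 — the shift increases by 1 each position. Each letter shifts forward by (position + 2), i.e. 2, 3, 4, … — the shift grows by one for each successive letter.
Decoding uwvnv: u−2=s, w−3=t, v−4=r, n−5=i, v−6=p.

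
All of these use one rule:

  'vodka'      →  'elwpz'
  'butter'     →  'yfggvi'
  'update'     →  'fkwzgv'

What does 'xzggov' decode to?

Each pair mirrors across the alphabet (v↔e, o↔l, d↔w): positions sum to 25. This is the alphabet-reversal cipher (Atbash): a becomes z, b becomes y, etc.
Undoing it on xzggov: x↔c, z↔a, g↔t, g↔t, o↔l, v↔e.

cattle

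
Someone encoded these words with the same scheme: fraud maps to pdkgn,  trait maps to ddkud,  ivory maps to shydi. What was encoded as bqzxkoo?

Shifts by position in fraud: pos 0: f→p (+10), pos 1: r→d (+12), pos 2: a→k (+10), pos 3: u→g (+12) — repeating every 2. The shifts repeat in a cycle of length 2: positions 0,1,… shift by +10, +12, then the pattern repeats.
Undoing it on bqzxkoo: b−10=r, q−12=e, z−10=p, x−12=l, k−10=a, o−12=c, o−10=e.

replace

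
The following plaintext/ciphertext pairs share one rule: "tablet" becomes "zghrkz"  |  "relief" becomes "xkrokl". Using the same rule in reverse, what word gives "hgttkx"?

banner

Compare letters: t→z is +6, a→g is +6, b→h is +6 — a constant shift. Every letter moves 6 places later in the alphabet, wrapping around z→a.
Undoing it on hgttkx: h−6=b, g−6=a, t−6=n, t−6=n, k−6=e, x−6=r.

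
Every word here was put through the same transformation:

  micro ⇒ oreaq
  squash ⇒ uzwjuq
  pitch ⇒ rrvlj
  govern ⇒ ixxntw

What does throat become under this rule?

vqtxcc

It's a Vigenère-style cipher with numeric key [2,9]: position i shifts by key[i mod 2].
Applying it to throat: t+2=v, h+9=q, r+2=t, o+9=x, a+2=c, t+9=c.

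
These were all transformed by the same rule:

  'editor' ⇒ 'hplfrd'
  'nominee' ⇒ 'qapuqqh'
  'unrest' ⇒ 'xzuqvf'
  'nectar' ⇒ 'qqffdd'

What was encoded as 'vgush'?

Shifts by position in editor: pos 0: e→h (+3), pos 1: d→p (+12), pos 2: i→l (+3), pos 3: t→f (+12) — repeating every 2. The shifts repeat in a cycle of length 2: positions 0,1,… shift by +3, +12, then the pattern repeats.
Reversing it on vgush: v−3=s, g−12=u, u−3=r, s−12=g, h−3=e.

surge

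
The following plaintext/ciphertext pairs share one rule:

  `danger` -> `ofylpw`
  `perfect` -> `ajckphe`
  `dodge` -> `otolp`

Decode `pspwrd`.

The shifts repeat in a cycle of length 2: positions 0,1,… shift by +11, +5, then the pattern repeats.
Reversing it on pspwrd: p−11=e, s−5=n, p−11=e, w−5=r, r−11=g, d−5=y.

energy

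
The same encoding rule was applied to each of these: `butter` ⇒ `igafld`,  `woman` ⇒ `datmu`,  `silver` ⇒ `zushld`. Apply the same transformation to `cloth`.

jxvfo

Shifts by position in butter: pos 0: b→i (+7), pos 1: u→g (+12), pos 2: t→a (+7), pos 3: t→f (+12) — repeating every 2. It's a Vigenère-style cipher with numeric key [7,12]: position i shifts by key[i mod 2].
For cloth: c+7=j, l+12=x, o+7=v, t+12=f, h+7=o.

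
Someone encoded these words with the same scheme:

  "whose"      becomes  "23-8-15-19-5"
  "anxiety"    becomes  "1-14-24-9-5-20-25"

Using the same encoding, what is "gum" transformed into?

Letters become their 1-indexed alphabet positions: a=1 … z=26.
Applying it to gum: g=7→7, u=21→21, m=13→13.

7-21-13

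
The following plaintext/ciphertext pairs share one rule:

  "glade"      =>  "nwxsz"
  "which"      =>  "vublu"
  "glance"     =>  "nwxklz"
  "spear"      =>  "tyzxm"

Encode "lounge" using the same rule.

Each letter's alphabet position (a=0..z=25) is mapped through 7·x+23 mod 26 — an affine cipher.
Applying it to lounge: l(11)→7·11+23≡22=w; o(14)→7·14+23≡17=r; u(20)→7·20+23≡7=h; n(13)→7·13+23≡10=k; g(6)→7·6+23≡13=n; e(4)→7·4+23≡25=z (all mod 26).

wrhknz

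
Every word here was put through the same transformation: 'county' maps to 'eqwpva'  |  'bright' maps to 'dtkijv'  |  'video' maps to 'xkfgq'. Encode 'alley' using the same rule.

Compare letters: c→e is +2, o→q is +2, u→w is +2 — a constant shift. Each letter is shifted forward by 2 in the alphabet (a Caesar shift of +2).
Applying it to alley: a+2=c, l+2=n, l+2=n, e+2=g, y+2=a.

cnnga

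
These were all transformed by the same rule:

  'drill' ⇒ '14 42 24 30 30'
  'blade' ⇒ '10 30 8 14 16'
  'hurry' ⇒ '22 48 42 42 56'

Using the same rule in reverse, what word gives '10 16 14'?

d(#4)→14 and r(#18)→42: differences scale by 2, so n = 2·pos + 6. With a=1..z=26, the number is 2·pos + 6.
Undoing it on 10 16 14: 10→(10−6)÷2=2=b, 16→(16−6)÷2=5=e, 14→(14−6)÷2=4=d.

bed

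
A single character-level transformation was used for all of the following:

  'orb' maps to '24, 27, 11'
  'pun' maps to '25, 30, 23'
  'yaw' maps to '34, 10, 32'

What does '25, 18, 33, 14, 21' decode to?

o is letter #15 and maps to 24: an offset of 9. The number is (letter's place in the alphabet, a=1) + 9.
Reversing it on 25, 18, 33, 14, 21: 25→(25−9)÷1=16=p, 18→(18−9)÷1=9=i, 33→(33−9)÷1=24=x, 14→(14−9)÷1=5=e, 21→(21−9)÷1=12=l.

pixel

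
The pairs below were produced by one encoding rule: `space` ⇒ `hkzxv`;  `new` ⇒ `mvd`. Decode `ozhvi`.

laser

This is the alphabet-reversal cipher (Atbash): a becomes z, b becomes y, etc.
Decoding ozhvi: o↔l, z↔a, h↔s, v↔e, i↔r.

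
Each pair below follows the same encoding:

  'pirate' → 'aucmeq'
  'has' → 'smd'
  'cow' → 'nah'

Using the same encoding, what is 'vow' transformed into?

The shift depends on letter class: consonant p→a is +11, but vowel i→u is +12. Two shifts are in play — +12 for a/e/i/o/u, +11 for every other letter.
Applying it to vow: v(cons)+11=g, o(vowel)+12=a, w(cons)+11=h.

gah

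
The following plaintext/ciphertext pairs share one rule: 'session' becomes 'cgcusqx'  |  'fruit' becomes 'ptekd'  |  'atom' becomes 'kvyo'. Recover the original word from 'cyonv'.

Shifts by position in session: pos 0: s→c (+10), pos 1: e→g (+2), pos 2: s→c (+10), pos 3: s→u (+2) — repeating every 2. It's a Vigenère-style cipher with numeric key [10,2]: position i shifts by key[i mod 2].
Decoding cyonv: c−10=s, y−2=w, o−10=e, n−2=l, v−10=l.

swell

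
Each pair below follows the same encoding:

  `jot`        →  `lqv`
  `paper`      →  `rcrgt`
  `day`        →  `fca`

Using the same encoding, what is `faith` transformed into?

This is a Caesar cipher with shift 2.
For faith: f+2=h, a+2=c, i+2=k, t+2=v, h+2=j.

hckvj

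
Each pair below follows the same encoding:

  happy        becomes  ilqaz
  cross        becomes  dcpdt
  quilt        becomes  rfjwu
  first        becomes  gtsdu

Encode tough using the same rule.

uzvri

Shifts by position in happy: pos 0: h→i (+1), pos 1: a→l (+11), pos 2: p→q (+1), pos 3: p→a (+11) — repeating every 2. The shifts repeat in a cycle of length 2: positions 0,1,… shift by +1, +11, then the pattern repeats.
Applying it to tough: t+1=u, o+11=z, u+1=v, g+11=r, h+1=i.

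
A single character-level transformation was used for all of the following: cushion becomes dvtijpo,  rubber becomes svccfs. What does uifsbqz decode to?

Every letter moves 1 place later in the alphabet, wrapping around z→a.
Reversing it on uifsbqz: u−1=t, i−1=h, f−1=e, s−1=r, b−1=a, q−1=p, z−1=y.

therapy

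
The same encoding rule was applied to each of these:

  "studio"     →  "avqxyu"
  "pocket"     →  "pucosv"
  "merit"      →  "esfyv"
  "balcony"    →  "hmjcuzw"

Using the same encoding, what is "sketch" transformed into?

aosvcd

s(18)→a(0) and t(19)→v(21) fit y≡21x+12 (mod 26); the inverse of 21 mod 26 is 5. Treating letters as 0–25, the rule is x ↦ 21x + 12 (mod 26).
For sketch: s(18)→21·18+12≡0=a; k(10)→21·10+12≡14=o; e(4)→21·4+12≡18=s; t(19)→21·19+12≡21=v; c(2)→21·2+12≡2=c; h(7)→21·7+12≡3=d (all mod 26).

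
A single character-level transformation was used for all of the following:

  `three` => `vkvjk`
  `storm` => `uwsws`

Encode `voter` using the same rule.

xrxjx

In three: t→v is +2, h→k is +3, r→v is +4, e→j is +5 — the shift increases by 1 each position. Letter i (0-indexed) is shifted by i+2, so successive shifts are 2, 3, 4, ….
On voter: v+2=x, o+3=r, t+4=x, e+5=j, r+6=x.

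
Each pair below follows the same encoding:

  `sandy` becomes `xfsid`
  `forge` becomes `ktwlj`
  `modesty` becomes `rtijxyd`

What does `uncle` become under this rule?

Compare letters: s→x is +5, a→f is +5, n→s is +5 — a constant shift. Each letter is shifted forward by 5 in the alphabet (a Caesar shift of +5).
For uncle: u+5=z, n+5=s, c+5=h, l+5=q, e+5=j.

zshqj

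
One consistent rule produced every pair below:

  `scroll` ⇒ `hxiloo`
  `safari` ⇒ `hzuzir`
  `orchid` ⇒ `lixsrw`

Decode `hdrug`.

Each pair mirrors across the alphabet (s↔h, c↔x, r↔i): positions sum to 25. Letters are reflected about the middle of the alphabet (position → 25−position): Atbash.
Undoing it on hdrug: h↔s, d↔w, r↔i, u↔f, g↔t.

swift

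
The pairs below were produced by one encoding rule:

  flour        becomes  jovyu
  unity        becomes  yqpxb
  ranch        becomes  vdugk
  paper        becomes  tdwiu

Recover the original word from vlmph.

rifle

Shifts by position in flour: pos 0: f→j (+4), pos 1: l→o (+3), pos 2: o→v (+7), pos 3: u→y (+4), pos 4: r→u (+3) — repeating every 3. A repeating key of period 3 is used — shifts +4, +3, +7 over and over.
Decoding vlmph: v−4=r, l−3=i, m−7=f, p−4=l, h−3=e.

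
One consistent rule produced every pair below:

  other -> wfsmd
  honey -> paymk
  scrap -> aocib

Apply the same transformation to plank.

xxlvw

Shifts by position in other: pos 0: o→w (+8), pos 1: t→f (+12), pos 2: h→s (+11), pos 3: e→m (+8), pos 4: r→d (+12) — repeating every 3. It's a Vigenère-style cipher with numeric key [8,12,11]: position i shifts by key[i mod 3].
For plank: p+8=x, l+12=x, a+11=l, n+8=v, k+12=w.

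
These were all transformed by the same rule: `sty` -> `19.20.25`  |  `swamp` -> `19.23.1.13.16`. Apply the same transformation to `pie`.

Letters become their 1-indexed alphabet positions: a=1 … z=26.
Applying it to pie: p=16→16, i=9→9, e=5→5.

16.9.5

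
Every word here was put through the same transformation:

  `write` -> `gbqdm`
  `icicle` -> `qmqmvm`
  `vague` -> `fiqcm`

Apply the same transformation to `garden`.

Two shifts are in play — +8 for a/e/i/o/u, +10 for every other letter.
Applying it to garden: g(cons)+10=q, a(vowel)+8=i, r(cons)+10=b, d(cons)+10=n, e(vowel)+8=m, n(cons)+10=x.

qibnmx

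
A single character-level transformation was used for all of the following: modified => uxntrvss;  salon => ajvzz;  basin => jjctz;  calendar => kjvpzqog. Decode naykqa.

frozen

In modified: m→u is +8, o→x is +9, d→n is +10, i→t is +11 — the shift increases by 1 each position. Each letter shifts forward by (position + 8), i.e. 8, 9, 10, … — the shift grows by one for each successive letter.
Decoding naykqa: n−8=f, a−9=r, y−10=o, k−11=z, q−12=e, a−13=n.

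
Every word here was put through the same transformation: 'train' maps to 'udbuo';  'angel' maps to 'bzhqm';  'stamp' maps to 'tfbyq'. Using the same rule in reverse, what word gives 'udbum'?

trail

Shifts by position in train: pos 0: t→u (+1), pos 1: r→d (+12), pos 2: a→b (+1), pos 3: i→u (+12) — repeating every 2. It's a Vigenère-style cipher with numeric key [1,12]: position i shifts by key[i mod 2].
Undoing it on udbum: u−1=t, d−12=r, b−1=a, u−12=i, m−1=l.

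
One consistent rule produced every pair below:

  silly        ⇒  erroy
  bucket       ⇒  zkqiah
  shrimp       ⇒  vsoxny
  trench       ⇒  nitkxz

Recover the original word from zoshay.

submit

The output letters match the input read backwards, each shifted +6: silly reversed is yllis. The word is reversed, then every letter is shifted forward by 6.
Undoing it on zoshay: shift back: z−6=t, o−6=i, s−6=m, h−6=b, a−6=u, y−6=s → timbus; then reverse → submit.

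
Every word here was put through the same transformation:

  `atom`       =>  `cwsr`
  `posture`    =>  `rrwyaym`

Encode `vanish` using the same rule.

xdrnyo

Each letter shifts forward by (position + 2), i.e. 2, 3, 4, … — the shift grows by one for each successive letter.
For vanish: v+2=x, a+3=d, n+4=r, i+5=n, s+6=y, h+7=o.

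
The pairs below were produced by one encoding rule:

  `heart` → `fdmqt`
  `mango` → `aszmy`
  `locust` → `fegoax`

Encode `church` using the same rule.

todgto

Two steps: reverse the string, then apply a Caesar shift of +12.
Applying it to church: reverse → hcruhc; then shift: h+12=t, c+12=o, r+12=d, u+12=g, h+12=t, c+12=o.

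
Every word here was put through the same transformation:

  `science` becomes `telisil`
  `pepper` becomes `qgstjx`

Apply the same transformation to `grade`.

In science: s→t is +1, c→e is +2, i→l is +3, e→i is +4 — the shift increases by 1 each position. The shift increases by 1 at each position, starting from +1: 1, 2, 3, ….
Applying it to grade: g+1=h, r+2=t, a+3=d, d+4=h, e+5=j.

htdhj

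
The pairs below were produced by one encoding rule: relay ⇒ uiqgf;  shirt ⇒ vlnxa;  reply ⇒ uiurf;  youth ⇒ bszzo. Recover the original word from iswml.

forge

In relay: r→u is +3, e→i is +4, l→q is +5, a→g is +6 — the shift increases by 1 each position. Letter i (0-indexed) is shifted by i+3, so successive shifts are 3, 4, 5, ….
Decoding iswml: i−3=f, s−4=o, w−5=r, m−6=g, l−7=e.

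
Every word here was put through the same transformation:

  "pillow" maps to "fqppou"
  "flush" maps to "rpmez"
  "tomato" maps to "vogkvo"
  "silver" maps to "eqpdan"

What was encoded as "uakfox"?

p(15)→f(5) and i(8)→q(16) fit y≡17x+10 (mod 26); the inverse of 17 mod 26 is 23. This is an affine cipher: with a=0,…,z=25, each position x becomes (17x+10) mod 26.
Decoding uakfox: u(20)→23·(20−10)≡22=w; a(0)→23·(0−10)≡4=e; k(10)→23·(10−10)≡0=a; f(5)→23·(5−10)≡15=p; o(14)→23·(14−10)≡14=o; x(23)→23·(23−10)≡13=n (all mod 26).

weapon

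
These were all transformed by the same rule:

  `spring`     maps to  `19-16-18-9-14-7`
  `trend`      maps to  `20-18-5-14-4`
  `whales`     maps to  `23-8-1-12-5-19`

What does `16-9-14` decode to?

Each letter is replaced by its alphabet position (a=1, b=2, …, z=26).
Decoding 16-9-14: 16=p, 9=i, 14=n.

pin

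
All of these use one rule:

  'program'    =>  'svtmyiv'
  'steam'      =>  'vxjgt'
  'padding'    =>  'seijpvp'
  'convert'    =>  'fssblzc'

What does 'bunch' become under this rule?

In program: p→s is +3, r→v is +4, o→t is +5, g→m is +6 — the shift increases by 1 each position. Each letter shifts forward by (position + 3), i.e. 3, 4, 5, … — the shift grows by one for each successive letter.
On bunch: b+3=e, u+4=y, n+5=s, c+6=i, h+7=o.

eysio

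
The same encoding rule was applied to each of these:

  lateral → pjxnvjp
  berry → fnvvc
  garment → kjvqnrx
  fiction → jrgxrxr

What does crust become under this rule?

gvdwx

The shift depends on letter class: consonant l→p is +4, but vowel a→j is +9. Vowels shift forward by 9 and consonants shift forward by 4.
On crust: c(cons)+4=g, r(cons)+4=v, u(vowel)+9=d, s(cons)+4=w, t(cons)+4=x.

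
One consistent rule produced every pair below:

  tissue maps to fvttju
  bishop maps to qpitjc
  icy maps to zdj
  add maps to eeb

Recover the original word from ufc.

The output letters match the input read backwards, each shifted +1: tissue reversed is eussit. Two steps: reverse the string, then apply a Caesar shift of +1.
Reversing it on ufc: shift back: u−1=t, f−1=e, c−1=b → teb; then reverse → bet.

bet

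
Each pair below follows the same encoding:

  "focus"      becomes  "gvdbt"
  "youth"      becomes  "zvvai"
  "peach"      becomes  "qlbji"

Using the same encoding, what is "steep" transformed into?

taflq

Shifts by position in focus: pos 0: f→g (+1), pos 1: o→v (+7), pos 2: c→d (+1), pos 3: u→b (+7) — repeating every 2. A repeating key of period 2 is used — shifts +1, +7 over and over.
On steep: s+1=t, t+7=a, e+1=f, e+7=l, p+1=q.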